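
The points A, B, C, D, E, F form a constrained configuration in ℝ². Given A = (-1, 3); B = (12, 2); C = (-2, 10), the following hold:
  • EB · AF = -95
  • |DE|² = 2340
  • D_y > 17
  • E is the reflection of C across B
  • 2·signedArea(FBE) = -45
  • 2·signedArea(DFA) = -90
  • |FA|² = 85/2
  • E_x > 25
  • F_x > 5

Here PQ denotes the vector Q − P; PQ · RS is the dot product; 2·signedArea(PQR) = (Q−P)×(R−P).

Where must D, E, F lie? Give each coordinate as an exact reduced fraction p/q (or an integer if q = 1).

D = (-16, 18)
E = (26, -6)
F = (11/2, 5/2)

1. E_x = 26  [E is the reflection of C across B]
2. E_y = -6  [E is the reflection of C across B]
   → E = (26, -6)
3. F_x = 11/2  [2·signedArea(FBE) = -45 ∩ EB · AF = -95]
4. F_y = 5/2  [2·signedArea(FBE) = -45 ∩ EB · AF = -95]
   → F = (11/2, 5/2)
5. D_x = -16  [line -1/2·x + -13/2·y + 109 = 0 ∩ |DE|² = 2340]
6. D_y = 18  [line -1/2·x + -13/2·y + 109 = 0 ∩ |DE|² = 2340]
   → D = (-16, 18)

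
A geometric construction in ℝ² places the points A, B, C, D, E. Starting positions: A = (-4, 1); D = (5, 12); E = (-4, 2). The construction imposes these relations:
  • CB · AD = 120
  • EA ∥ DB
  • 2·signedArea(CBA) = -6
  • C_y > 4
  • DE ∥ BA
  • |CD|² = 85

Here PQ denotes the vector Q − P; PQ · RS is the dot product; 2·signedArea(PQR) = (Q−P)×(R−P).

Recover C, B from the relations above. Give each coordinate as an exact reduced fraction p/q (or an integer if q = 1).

1. B_x = 5  [DE ∥ BA ∩ EA ∥ DB]
2. B_y = 11  [DE ∥ BA ∩ EA ∥ DB]
   → B = (5, 11)
3. C_x = -1  [CB · AD = 120 ∩ 2·signedArea(CBA) = -6]
4. C_y = 5  [CB · AD = 120 ∩ 2·signedArea(CBA) = -6]
   → C = (-1, 5)

B = (5, 11)
C = (-1, 5)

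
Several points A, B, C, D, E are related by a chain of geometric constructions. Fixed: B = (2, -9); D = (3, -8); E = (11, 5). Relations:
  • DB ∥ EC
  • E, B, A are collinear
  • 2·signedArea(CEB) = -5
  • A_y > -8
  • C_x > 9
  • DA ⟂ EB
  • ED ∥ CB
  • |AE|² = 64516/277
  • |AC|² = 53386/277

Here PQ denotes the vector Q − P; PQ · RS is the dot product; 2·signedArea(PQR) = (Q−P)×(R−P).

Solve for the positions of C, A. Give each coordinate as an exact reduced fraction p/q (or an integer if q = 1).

1. C_x = 10  [ED ∥ CB ∩ DB ∥ EC]
2. C_y = 4  [ED ∥ CB ∩ DB ∥ EC]
   → C = (10, 4)
3. A_x = 761/277  [E, B, A are collinear ∩ DA ⟂ EB]
4. A_y = -2171/277  [E, B, A are collinear ∩ DA ⟂ EB]
   → A = (761/277, -2171/277)

A = (761/277, -2171/277)
C = (10, 4)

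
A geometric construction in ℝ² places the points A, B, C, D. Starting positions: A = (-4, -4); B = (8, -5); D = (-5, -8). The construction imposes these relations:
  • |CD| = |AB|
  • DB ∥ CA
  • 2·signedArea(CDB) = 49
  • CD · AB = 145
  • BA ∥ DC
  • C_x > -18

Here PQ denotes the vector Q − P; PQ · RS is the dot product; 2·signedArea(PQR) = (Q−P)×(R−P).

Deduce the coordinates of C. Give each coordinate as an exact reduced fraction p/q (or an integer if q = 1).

1. C_x = -17  [DB ∥ CA ∩ BA ∥ DC]
2. C_y = -7  [DB ∥ CA ∩ BA ∥ DC]
   → C = (-17, -7)

C = (-17, -7)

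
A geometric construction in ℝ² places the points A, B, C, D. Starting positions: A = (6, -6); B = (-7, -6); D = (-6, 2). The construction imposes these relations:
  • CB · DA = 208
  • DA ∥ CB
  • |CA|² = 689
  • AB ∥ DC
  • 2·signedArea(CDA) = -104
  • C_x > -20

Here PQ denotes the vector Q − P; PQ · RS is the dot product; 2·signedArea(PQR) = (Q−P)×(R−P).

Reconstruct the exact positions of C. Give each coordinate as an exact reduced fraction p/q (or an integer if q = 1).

1. C_x = -19  [DA ∥ CB ∩ AB ∥ DC]
2. C_y = 2  [DA ∥ CB ∩ AB ∥ DC]
   → C = (-19, 2)

C = (-19, 2)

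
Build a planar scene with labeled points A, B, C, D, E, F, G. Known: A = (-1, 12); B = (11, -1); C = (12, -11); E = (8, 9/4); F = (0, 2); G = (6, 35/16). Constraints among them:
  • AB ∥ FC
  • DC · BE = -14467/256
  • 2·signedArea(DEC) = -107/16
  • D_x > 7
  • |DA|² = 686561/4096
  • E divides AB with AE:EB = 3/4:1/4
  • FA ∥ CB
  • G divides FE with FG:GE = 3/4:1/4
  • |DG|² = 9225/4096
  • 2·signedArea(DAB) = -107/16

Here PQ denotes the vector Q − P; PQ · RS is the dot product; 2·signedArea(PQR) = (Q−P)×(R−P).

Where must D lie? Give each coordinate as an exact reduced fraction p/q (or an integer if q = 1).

D = (15/2, 143/64)

1. D_x = 15/2  [2·signedArea(DEC) = -107/16 ∩ 2·signedArea(DAB) = -107/16]
2. D_y = 143/64  [2·signedArea(DEC) = -107/16 ∩ 2·signedArea(DAB) = -107/16]
   → D = (15/2, 143/64)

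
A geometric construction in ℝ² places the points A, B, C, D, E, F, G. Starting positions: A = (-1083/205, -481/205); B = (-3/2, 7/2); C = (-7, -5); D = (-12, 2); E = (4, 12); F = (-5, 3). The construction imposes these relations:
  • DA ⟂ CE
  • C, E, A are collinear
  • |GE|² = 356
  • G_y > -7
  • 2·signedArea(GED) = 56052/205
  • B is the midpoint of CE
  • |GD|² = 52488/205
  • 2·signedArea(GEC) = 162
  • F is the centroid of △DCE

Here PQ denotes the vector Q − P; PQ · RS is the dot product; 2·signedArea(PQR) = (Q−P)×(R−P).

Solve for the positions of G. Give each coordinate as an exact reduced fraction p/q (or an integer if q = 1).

1. G_x = 294/205  [2·signedArea(GEC) = 162 ∩ 2·signedArea(GED) = 56052/205]
2. G_y = -1372/205  [2·signedArea(GEC) = 162 ∩ 2·signedArea(GED) = 56052/205]
   → G = (294/205, -1372/205)

G = (294/205, -1372/205)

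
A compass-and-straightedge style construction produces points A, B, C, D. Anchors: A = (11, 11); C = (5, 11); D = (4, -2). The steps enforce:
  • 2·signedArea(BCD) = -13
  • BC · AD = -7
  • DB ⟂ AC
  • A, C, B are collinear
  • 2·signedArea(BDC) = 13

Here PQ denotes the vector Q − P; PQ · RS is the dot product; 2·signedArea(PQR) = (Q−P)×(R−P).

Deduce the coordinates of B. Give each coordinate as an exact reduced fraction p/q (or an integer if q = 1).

B = (4, 11)

1. B_x = 4  [A, C, B are collinear ∩ DB ⟂ AC]
2. B_y = 11  [A, C, B are collinear ∩ DB ⟂ AC]
   → B = (4, 11)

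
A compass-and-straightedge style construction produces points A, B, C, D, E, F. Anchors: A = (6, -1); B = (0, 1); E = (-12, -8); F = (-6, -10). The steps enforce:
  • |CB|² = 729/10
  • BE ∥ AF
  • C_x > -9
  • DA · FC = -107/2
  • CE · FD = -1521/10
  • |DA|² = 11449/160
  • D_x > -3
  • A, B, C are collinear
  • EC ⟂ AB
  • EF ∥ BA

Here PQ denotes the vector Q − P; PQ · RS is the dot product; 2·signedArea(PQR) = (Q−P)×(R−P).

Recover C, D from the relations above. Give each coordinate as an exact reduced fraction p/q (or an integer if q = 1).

1. C_x = -81/10  [A, B, C are collinear ∩ EC ⟂ AB]
2. C_y = 37/10  [A, B, C are collinear ∩ EC ⟂ AB]
   → C = (-81/10, 37/10)
3. D_x = -81/40  [DA · FC = -107/2 ∩ CE · FD = -1521/10]
4. D_y = 67/40  [DA · FC = -107/2 ∩ CE · FD = -1521/10]
   → D = (-81/40, 67/40)

C = (-81/10, 37/10)
D = (-81/40, 67/40)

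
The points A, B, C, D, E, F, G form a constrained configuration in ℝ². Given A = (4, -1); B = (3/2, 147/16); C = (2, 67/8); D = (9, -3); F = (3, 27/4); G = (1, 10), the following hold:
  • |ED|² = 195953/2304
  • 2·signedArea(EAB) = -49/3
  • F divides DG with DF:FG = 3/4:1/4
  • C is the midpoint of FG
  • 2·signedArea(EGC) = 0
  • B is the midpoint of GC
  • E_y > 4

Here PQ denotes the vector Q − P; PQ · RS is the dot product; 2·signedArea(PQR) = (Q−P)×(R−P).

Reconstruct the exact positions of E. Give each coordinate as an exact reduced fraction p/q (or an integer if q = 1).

E = (25/6, 233/48)

1. E_x = 25/6  [2·signedArea(EGC) = 0 ∩ 2·signedArea(EAB) = -49/3]
2. E_y = 233/48  [2·signedArea(EGC) = 0 ∩ 2·signedArea(EAB) = -49/3]
   → E = (25/6, 233/48)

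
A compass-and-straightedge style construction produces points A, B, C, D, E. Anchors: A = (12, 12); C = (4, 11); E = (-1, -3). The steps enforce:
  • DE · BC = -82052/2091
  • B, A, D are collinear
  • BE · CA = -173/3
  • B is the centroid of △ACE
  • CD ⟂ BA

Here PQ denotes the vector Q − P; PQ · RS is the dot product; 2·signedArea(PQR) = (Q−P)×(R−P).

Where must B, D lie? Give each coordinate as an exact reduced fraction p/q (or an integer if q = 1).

1. B_x = 5  [B is the centroid of △ACE]
2. B_y = 20/3  [B is the centroid of △ACE]
   → B = (5, 20/3)
3. D_x = 4500/697  [B, A, D are collinear ∩ CD ⟂ BA]
4. D_y = 5420/697  [B, A, D are collinear ∩ CD ⟂ BA]
   → D = (4500/697, 5420/697)

B = (5, 20/3)
D = (4500/697, 5420/697)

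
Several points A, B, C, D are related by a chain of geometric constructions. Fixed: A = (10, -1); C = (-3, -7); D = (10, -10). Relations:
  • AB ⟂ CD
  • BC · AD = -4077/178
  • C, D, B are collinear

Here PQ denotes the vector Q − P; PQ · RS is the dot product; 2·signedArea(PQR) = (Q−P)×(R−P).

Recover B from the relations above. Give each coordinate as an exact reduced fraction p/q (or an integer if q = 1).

B = (1429/178, -1699/178)

1. B_x = 1429/178  [C, D, B are collinear ∩ AB ⟂ CD]
2. B_y = -1699/178  [C, D, B are collinear ∩ AB ⟂ CD]
   → B = (1429/178, -1699/178)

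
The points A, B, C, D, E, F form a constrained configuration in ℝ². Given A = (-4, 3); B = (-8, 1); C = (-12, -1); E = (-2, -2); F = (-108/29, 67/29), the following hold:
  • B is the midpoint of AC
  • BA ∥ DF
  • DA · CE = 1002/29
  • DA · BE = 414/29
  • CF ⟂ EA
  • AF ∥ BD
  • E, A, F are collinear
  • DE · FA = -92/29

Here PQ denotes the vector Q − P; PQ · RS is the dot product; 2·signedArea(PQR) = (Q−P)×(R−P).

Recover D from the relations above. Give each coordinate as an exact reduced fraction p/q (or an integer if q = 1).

D = (-224/29, 9/29)

1. D_x = -224/29  [BA ∥ DF ∩ AF ∥ BD]
2. D_y = 9/29  [BA ∥ DF ∩ AF ∥ BD]
   → D = (-224/29, 9/29)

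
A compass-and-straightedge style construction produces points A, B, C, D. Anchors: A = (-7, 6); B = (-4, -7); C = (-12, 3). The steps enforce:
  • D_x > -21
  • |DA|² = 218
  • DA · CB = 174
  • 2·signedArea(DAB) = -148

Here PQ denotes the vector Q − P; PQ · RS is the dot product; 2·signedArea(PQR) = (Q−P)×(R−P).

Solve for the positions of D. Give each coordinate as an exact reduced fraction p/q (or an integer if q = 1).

1. D_x = -20  [2·signedArea(DAB) = -148 ∩ DA · CB = 174]
2. D_y = 13  [2·signedArea(DAB) = -148 ∩ DA · CB = 174]
   → D = (-20, 13)

D = (-20, 13)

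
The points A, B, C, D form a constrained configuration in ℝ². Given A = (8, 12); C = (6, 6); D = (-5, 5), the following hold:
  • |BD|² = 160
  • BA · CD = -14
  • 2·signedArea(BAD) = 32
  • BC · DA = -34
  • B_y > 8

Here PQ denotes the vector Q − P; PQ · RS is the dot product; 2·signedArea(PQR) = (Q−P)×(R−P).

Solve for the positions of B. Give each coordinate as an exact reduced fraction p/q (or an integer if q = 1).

1. B_x = 7  [BC · DA = -34 ∩ BA · CD = -14]
2. B_y = 9  [BC · DA = -34 ∩ BA · CD = -14]
   → B = (7, 9)

B = (7, 9)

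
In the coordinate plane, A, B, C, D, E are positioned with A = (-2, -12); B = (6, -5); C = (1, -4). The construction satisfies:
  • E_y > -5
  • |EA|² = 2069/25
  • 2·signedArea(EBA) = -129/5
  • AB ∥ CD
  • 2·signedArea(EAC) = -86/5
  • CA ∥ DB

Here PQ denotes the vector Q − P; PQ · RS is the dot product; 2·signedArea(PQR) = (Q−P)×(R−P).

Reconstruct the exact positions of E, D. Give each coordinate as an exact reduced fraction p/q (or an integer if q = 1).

D = (9, 3)
E = (3, -22/5)

1. E_x = 3  [2·signedArea(EAC) = -86/5 ∩ 2·signedArea(EBA) = -129/5]
2. E_y = -22/5  [2·signedArea(EAC) = -86/5 ∩ 2·signedArea(EBA) = -129/5]
   → E = (3, -22/5)
3. D_x = 9  [CA ∥ DB ∩ AB ∥ CD]
4. D_y = 3  [CA ∥ DB ∩ AB ∥ CD]
   → D = (9, 3)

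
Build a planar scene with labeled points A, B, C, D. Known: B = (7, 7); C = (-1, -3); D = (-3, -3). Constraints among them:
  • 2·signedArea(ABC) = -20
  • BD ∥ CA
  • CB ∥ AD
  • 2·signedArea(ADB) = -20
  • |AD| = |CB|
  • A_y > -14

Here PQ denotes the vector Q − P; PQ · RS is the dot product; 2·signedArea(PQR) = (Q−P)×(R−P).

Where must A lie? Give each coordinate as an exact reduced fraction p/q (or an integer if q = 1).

1. A_x = -11  [CB ∥ AD ∩ BD ∥ CA]
2. A_y = -13  [CB ∥ AD ∩ BD ∥ CA]
   → A = (-11, -13)

A = (-11, -13)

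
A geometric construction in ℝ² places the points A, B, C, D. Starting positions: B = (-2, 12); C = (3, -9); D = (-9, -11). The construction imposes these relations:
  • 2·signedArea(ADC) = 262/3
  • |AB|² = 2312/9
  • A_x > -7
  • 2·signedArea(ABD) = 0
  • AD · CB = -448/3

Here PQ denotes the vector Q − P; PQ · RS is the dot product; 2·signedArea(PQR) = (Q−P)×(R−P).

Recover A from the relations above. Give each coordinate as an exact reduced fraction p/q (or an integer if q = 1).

1. A_x = -20/3  [2·signedArea(ABD) = 0 ∩ AD · CB = -448/3]
2. A_y = -10/3  [2·signedArea(ABD) = 0 ∩ AD · CB = -448/3]
   → A = (-20/3, -10/3)

A = (-20/3, -10/3)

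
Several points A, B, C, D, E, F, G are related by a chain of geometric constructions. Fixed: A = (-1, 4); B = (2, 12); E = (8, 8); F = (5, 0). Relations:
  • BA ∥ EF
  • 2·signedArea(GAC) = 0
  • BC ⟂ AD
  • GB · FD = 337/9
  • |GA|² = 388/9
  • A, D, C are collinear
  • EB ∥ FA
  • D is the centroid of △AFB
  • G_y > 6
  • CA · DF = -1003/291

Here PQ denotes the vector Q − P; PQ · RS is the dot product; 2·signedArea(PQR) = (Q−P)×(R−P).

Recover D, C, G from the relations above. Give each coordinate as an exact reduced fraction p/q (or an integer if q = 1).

C = (434/97, 624/97)
D = (2, 16/3)
G = (5, 20/3)

1. D_x = 2  [D is the centroid of △AFB]
2. D_y = 16/3  [D is the centroid of △AFB]
   → D = (2, 16/3)
3. C_x = 434/97  [A, D, C are collinear ∩ BC ⟂ AD]
4. C_y = 624/97  [A, D, C are collinear ∩ BC ⟂ AD]
   → C = (434/97, 624/97)
5. G_x = 5  [2·signedArea(GAC) = 0 ∩ GB · FD = 337/9]
6. G_y = 20/3  [2·signedArea(GAC) = 0 ∩ GB · FD = 337/9]
   → G = (5, 20/3)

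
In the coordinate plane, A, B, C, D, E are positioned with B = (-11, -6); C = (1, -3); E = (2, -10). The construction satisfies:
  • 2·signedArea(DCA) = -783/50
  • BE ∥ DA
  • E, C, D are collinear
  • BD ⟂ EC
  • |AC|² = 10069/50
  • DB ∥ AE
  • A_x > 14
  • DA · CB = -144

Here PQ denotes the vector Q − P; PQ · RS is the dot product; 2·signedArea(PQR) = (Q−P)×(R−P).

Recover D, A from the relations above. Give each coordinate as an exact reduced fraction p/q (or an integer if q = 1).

A = (709/50, -413/50)
D = (59/50, -213/50)

1. D_x = 59/50  [E, C, D are collinear ∩ BD ⟂ EC]
2. D_y = -213/50  [E, C, D are collinear ∩ BD ⟂ EC]
   → D = (59/50, -213/50)
3. A_x = 709/50  [DB ∥ AE ∩ BE ∥ DA]
4. A_y = -413/50  [DB ∥ AE ∩ BE ∥ DA]
   → A = (709/50, -413/50)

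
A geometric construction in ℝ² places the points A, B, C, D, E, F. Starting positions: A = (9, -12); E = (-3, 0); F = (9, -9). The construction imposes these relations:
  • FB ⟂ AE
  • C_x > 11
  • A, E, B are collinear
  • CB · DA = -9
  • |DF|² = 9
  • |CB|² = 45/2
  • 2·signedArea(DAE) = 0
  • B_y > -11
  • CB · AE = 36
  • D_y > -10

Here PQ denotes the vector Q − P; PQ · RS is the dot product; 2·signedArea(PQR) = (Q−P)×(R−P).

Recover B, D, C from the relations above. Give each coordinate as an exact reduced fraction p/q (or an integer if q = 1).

1. B_x = 15/2  [A, E, B are collinear ∩ FB ⟂ AE]
2. B_y = -21/2  [A, E, B are collinear ∩ FB ⟂ AE]
   → B = (15/2, -21/2)
3. D_x = 6  [line -12·x + -12·y + -36 = 0 ∩ |DF|² = 9]
4. D_y = -9  [line -12·x + -12·y + -36 = 0 ∩ |DF|² = 9]
   → D = (6, -9)
5. C_x = 12  [line -3·x + 3·y + 63 = 0 ∩ |CB|² = 45/2]
6. C_y = -9  [line -3·x + 3·y + 63 = 0 ∩ |CB|² = 45/2]
   → C = (12, -9)

B = (15/2, -21/2)
C = (12, -9)
D = (6, -9)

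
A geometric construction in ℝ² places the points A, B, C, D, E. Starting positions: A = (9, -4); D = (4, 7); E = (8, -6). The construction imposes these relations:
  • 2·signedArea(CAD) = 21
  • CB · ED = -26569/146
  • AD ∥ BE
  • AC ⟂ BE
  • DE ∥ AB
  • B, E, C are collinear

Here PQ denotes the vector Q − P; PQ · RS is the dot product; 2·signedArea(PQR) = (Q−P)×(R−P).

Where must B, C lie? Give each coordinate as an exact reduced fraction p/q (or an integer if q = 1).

B = (13, -17)
C = (1083/146, -689/146)

1. B_x = 13  [AD ∥ BE ∩ DE ∥ AB]
2. B_y = -17  [AD ∥ BE ∩ DE ∥ AB]
   → B = (13, -17)
3. C_x = 1083/146  [B, E, C are collinear ∩ AC ⟂ BE]
4. C_y = -689/146  [B, E, C are collinear ∩ AC ⟂ BE]
   → C = (1083/146, -689/146)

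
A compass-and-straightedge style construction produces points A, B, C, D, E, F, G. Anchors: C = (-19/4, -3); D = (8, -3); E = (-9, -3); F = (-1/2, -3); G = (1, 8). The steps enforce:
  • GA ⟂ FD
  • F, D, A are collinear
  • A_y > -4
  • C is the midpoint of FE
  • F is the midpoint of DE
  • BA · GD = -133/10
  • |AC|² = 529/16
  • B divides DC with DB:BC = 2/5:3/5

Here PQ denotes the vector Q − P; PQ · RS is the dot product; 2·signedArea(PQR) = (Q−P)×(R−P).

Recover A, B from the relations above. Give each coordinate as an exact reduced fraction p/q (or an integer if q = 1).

A = (1, -3)
B = (29/10, -3)

1. A_x = 1  [F, D, A are collinear ∩ GA ⟂ FD]
2. A_y = -3  [F, D, A are collinear ∩ GA ⟂ FD]
   → A = (1, -3)
3. B_x = 29/10  [B divides DC with DB:BC = 2/5:3/5]
4. B_y = -3  [B divides DC with DB:BC = 2/5:3/5]
   → B = (29/10, -3)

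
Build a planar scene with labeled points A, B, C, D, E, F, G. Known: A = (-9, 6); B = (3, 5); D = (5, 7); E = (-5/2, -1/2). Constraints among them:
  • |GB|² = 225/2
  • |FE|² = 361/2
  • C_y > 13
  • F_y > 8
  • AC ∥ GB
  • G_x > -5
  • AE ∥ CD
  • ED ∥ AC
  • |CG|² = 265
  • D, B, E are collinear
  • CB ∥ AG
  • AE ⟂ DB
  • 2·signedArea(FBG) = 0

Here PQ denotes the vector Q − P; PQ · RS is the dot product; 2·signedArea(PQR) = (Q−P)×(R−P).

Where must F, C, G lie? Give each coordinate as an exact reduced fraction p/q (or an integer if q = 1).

C = (-3/2, 27/2)
F = (7, 9)
G = (-9/2, -5/2)

1. C_x = -3/2  [AE ∥ CD ∩ ED ∥ AC]
2. C_y = 27/2  [AE ∥ CD ∩ ED ∥ AC]
   → C = (-3/2, 27/2)
3. G_x = -9/2  [AC ∥ GB ∩ CB ∥ AG]
4. G_y = -5/2  [AC ∥ GB ∩ CB ∥ AG]
   → G = (-9/2, -5/2)
5. F_x = 7  [line 15/2·x + -15/2·y + 15 = 0 ∩ |FE|² = 361/2]
6. F_y = 9  [line 15/2·x + -15/2·y + 15 = 0 ∩ |FE|² = 361/2]
   → F = (7, 9)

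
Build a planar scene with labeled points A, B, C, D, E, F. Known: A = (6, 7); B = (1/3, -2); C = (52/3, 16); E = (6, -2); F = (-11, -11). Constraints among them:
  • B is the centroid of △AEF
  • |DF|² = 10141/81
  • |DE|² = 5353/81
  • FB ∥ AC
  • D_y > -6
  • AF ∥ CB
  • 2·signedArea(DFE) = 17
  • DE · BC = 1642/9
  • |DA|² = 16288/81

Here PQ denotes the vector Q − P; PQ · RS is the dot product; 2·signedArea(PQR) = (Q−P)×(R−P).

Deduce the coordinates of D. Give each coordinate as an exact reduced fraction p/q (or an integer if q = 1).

1. D_x = -14/9  [DE · BC = 1642/9 ∩ 2·signedArea(DFE) = 17]
2. D_y = -5  [DE · BC = 1642/9 ∩ 2·signedArea(DFE) = 17]
   → D = (-14/9, -5)

D = (-14/9, -5)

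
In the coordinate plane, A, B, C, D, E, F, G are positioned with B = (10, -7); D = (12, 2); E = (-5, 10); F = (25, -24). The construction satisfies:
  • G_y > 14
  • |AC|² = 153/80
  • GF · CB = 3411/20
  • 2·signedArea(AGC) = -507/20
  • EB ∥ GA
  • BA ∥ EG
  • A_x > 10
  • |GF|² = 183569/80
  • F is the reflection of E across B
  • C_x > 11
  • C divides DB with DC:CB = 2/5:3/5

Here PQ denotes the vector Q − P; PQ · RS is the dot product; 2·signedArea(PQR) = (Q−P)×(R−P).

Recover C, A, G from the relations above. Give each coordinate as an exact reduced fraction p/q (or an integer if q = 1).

1. C_x = 56/5  [C divides DB with DC:CB = 2/5:3/5]
2. C_y = -8/5  [C divides DB with DC:CB = 2/5:3/5]
   → C = (56/5, -8/5)
3. G_x = -41/10  [line 6/5·x + 27/5·y + -1419/20 = 0 ∩ |GF|² = 183569/80]
4. G_y = 281/20  [line 6/5·x + 27/5·y + -1419/20 = 0 ∩ |GF|² = 183569/80]
   → G = (-41/10, 281/20)
5. A_x = 109/10  [2·signedArea(AGC) = -507/20 ∩ EB ∥ GA]
6. A_y = -59/20  [2·signedArea(AGC) = -507/20 ∩ EB ∥ GA]
   → A = (109/10, -59/20)

A = (109/10, -59/20)
C = (56/5, -8/5)
G = (-41/10, 281/20)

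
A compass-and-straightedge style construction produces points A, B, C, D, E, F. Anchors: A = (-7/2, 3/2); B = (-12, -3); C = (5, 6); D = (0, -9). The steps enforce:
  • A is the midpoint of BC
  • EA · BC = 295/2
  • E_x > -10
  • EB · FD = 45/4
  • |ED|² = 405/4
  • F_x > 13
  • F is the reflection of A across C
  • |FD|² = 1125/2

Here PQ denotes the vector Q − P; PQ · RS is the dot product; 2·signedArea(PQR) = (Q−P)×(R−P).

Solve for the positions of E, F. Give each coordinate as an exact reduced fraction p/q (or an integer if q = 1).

E = (-9, -9/2)
F = (27/2, 21/2)

1. F_x = 27/2  [F is the reflection of A across C]
2. F_y = 21/2  [F is the reflection of A across C]
   → F = (27/2, 21/2)
3. E_x = -9  [EB · FD = 45/4 ∩ EA · BC = 295/2]
4. E_y = -9/2  [EB · FD = 45/4 ∩ EA · BC = 295/2]
   → E = (-9, -9/2)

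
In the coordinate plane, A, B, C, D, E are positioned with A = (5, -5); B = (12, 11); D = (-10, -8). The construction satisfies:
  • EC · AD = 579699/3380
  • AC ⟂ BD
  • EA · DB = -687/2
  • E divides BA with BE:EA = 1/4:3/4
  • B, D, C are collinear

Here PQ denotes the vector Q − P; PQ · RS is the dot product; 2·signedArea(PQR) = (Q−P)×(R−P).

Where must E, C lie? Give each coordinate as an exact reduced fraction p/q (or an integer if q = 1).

1. E_x = 41/4  [E divides BA with BE:EA = 1/4:3/4]
2. E_y = 7  [E divides BA with BE:EA = 1/4:3/4]
   → E = (41/4, 7)
3. C_x = 64/845  [B, D, C are collinear ∩ AC ⟂ BD]
4. C_y = 593/845  [B, D, C are collinear ∩ AC ⟂ BD]
   → C = (64/845, 593/845)

C = (64/845, 593/845)
E = (41/4, 7)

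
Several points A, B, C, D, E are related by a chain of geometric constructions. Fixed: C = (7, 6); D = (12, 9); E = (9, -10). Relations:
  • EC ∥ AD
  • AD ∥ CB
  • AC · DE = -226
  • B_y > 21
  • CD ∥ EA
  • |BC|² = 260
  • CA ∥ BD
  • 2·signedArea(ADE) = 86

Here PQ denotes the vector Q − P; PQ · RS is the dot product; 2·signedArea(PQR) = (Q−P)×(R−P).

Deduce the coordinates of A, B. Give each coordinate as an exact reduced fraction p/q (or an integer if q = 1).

A = (14, -7)
B = (5, 22)

1. A_x = 14  [EC ∥ AD ∩ CD ∥ EA]
2. A_y = -7  [EC ∥ AD ∩ CD ∥ EA]
   → A = (14, -7)
3. B_x = 5  [CA ∥ BD ∩ AD ∥ CB]
4. B_y = 22  [CA ∥ BD ∩ AD ∥ CB]
   → B = (5, 22)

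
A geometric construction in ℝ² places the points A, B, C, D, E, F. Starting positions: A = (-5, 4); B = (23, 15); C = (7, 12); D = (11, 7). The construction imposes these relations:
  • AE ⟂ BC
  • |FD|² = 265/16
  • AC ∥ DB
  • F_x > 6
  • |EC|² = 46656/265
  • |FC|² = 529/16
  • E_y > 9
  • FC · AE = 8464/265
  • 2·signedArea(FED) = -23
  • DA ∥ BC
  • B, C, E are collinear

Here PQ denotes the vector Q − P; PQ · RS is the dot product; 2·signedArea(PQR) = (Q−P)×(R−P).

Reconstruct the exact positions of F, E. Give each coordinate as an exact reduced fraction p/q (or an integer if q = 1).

E = (-1601/265, 2532/265)
F = (7, 25/4)

1. E_x = -1601/265  [B, C, E are collinear ∩ AE ⟂ BC]
2. E_y = 2532/265  [B, C, E are collinear ∩ AE ⟂ BC]
   → E = (-1601/265, 2532/265)
3. F_x = 7  [2·signedArea(FED) = -23 ∩ FC · AE = 8464/265]
4. F_y = 25/4  [2·signedArea(FED) = -23 ∩ FC · AE = 8464/265]
   → F = (7, 25/4)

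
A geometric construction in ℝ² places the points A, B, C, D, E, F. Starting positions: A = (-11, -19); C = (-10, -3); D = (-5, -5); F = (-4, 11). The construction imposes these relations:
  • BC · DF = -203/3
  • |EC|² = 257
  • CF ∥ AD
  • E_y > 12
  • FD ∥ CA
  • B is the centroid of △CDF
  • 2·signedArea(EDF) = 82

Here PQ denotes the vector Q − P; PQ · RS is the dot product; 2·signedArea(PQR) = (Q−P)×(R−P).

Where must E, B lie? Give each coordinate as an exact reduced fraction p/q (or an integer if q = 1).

1. E_x = -9  [line -16·x + 1·y + -157 = 0 ∩ |EC|² = 257]
2. E_y = 13  [line -16·x + 1·y + -157 = 0 ∩ |EC|² = 257]
   → E = (-9, 13)
3. B_x = -19/3  [B is the centroid of △CDF]
4. B_y = 1  [B is the centroid of △CDF]
   → B = (-19/3, 1)

B = (-19/3, 1)
E = (-9, 13)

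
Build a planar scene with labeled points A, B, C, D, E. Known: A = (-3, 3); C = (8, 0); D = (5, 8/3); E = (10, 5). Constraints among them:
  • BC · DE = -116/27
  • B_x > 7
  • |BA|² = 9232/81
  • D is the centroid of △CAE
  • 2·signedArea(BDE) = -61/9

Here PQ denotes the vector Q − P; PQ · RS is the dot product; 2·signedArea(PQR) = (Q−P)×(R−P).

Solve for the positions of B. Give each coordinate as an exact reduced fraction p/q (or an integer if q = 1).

1. B_x = 23/3  [2·signedArea(BDE) = -61/9 ∩ BC · DE = -116/27]
2. B_y = 23/9  [2·signedArea(BDE) = -61/9 ∩ BC · DE = -116/27]
   → B = (23/3, 23/9)

B = (23/3, 23/9)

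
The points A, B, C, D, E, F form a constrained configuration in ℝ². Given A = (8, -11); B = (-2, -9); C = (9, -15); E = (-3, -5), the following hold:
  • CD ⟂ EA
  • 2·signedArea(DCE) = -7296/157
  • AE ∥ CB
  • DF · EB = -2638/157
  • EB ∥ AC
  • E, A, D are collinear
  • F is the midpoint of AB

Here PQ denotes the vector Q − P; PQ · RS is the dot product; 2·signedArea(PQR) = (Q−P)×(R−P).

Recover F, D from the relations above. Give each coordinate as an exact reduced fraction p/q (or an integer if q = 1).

D = (1641/157, -1937/157)
F = (3, -10)

1. F_x = 3  [F is the midpoint of AB]
2. F_y = -10  [F is the midpoint of AB]
   → F = (3, -10)
3. D_x = 1641/157  [E, A, D are collinear ∩ CD ⟂ EA]
4. D_y = -1937/157  [E, A, D are collinear ∩ CD ⟂ EA]
   → D = (1641/157, -1937/157)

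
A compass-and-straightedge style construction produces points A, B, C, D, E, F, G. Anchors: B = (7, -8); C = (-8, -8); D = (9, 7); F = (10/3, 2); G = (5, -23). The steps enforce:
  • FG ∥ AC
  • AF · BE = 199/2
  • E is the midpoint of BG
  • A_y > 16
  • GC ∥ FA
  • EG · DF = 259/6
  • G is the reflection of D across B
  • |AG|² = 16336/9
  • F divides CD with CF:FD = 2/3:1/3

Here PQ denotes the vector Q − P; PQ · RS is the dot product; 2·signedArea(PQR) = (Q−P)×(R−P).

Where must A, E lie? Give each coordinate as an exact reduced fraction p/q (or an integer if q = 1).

A = (-29/3, 17)
E = (6, -31/2)

1. A_x = -29/3  [FG ∥ AC ∩ GC ∥ FA]
2. A_y = 17  [FG ∥ AC ∩ GC ∥ FA]
   → A = (-29/3, 17)
3. E_x = 6  [E is the midpoint of BG]
4. E_y = -31/2  [E is the midpoint of BG]
   → E = (6, -31/2)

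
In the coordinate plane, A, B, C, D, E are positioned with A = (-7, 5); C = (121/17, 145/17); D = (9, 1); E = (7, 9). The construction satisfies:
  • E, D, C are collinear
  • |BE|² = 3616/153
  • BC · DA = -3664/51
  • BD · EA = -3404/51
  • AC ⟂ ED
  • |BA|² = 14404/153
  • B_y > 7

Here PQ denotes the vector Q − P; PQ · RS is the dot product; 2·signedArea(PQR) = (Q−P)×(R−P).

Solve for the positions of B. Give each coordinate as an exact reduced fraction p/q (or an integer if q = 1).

B = (121/51, 383/51)

1. B_x = 121/51  [BC · DA = -3664/51 ∩ BD · EA = -3404/51]
2. B_y = 383/51  [BC · DA = -3664/51 ∩ BD · EA = -3404/51]
   → B = (121/51, 383/51)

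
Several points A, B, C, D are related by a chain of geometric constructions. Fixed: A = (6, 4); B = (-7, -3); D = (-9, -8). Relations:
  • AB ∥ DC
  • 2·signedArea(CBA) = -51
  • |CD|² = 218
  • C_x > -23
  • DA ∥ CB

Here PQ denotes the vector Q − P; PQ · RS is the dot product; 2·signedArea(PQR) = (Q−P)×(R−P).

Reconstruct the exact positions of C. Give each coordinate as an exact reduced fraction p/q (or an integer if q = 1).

C = (-22, -15)

1. C_x = -22  [DA ∥ CB ∩ AB ∥ DC]
2. C_y = -15  [DA ∥ CB ∩ AB ∥ DC]
   → C = (-22, -15)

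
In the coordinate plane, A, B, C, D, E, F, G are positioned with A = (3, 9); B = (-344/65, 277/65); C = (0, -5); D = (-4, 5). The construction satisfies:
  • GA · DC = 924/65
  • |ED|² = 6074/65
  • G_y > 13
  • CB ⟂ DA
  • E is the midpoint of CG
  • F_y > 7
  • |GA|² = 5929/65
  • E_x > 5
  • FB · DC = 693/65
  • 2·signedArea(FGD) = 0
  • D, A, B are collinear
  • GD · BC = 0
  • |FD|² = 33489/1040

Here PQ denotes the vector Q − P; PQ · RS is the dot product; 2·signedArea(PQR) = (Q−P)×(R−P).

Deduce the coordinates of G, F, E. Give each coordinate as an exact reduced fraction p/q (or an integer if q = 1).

1. G_x = 734/65  [GD · BC = 0 ∩ GA · DC = 924/65]
2. G_y = 893/65  [GD · BC = 0 ∩ GA · DC = 924/65]
   → G = (734/65, 893/65)
3. F_x = 241/260  [2·signedArea(FGD) = 0 ∩ FB · DC = 693/65]
4. F_y = 508/65  [2·signedArea(FGD) = 0 ∩ FB · DC = 693/65]
   → F = (241/260, 508/65)
5. E_x = 367/65  [E is the midpoint of CG]
6. E_y = 284/65  [E is the midpoint of CG]
   → E = (367/65, 284/65)

E = (367/65, 284/65)
F = (241/260, 508/65)
G = (734/65, 893/65)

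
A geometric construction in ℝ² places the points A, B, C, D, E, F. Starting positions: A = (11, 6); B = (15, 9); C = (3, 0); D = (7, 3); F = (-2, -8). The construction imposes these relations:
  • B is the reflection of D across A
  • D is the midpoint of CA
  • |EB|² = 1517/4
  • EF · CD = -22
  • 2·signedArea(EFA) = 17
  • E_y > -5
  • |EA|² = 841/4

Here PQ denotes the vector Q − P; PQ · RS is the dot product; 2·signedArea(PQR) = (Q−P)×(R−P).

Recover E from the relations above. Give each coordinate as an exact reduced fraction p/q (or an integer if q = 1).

1. E_x = 1/2  [EF · CD = -22 ∩ 2·signedArea(EFA) = 17]
2. E_y = -4  [EF · CD = -22 ∩ 2·signedArea(EFA) = 17]
   → E = (1/2, -4)

E = (1/2, -4)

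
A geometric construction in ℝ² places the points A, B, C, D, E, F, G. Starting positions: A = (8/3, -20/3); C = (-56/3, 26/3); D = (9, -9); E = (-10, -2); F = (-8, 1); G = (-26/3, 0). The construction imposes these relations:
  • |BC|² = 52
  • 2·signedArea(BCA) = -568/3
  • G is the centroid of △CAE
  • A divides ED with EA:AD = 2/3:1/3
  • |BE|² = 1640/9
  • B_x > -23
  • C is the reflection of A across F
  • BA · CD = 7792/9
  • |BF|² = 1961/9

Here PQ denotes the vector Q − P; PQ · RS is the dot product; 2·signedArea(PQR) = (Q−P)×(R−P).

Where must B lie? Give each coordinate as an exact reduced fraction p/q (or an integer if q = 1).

B = (-68/3, 8/3)

1. B_x = -68/3  [BA · CD = 7792/9 ∩ 2·signedArea(BCA) = -568/3]
2. B_y = 8/3  [BA · CD = 7792/9 ∩ 2·signedArea(BCA) = -568/3]
   → B = (-68/3, 8/3)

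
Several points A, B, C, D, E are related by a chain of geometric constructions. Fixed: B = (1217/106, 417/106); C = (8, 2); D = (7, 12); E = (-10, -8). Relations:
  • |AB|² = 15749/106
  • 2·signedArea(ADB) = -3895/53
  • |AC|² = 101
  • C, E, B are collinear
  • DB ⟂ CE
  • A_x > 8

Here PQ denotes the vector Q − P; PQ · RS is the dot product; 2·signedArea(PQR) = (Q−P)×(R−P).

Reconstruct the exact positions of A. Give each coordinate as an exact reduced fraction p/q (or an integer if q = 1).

A = (9, -8)

1. A_x = 9  [line 855/106·x + 475/106·y + -3895/106 = 0 ∩ |AC|² = 101]
2. A_y = -8  [line 855/106·x + 475/106·y + -3895/106 = 0 ∩ |AC|² = 101]
   → A = (9, -8)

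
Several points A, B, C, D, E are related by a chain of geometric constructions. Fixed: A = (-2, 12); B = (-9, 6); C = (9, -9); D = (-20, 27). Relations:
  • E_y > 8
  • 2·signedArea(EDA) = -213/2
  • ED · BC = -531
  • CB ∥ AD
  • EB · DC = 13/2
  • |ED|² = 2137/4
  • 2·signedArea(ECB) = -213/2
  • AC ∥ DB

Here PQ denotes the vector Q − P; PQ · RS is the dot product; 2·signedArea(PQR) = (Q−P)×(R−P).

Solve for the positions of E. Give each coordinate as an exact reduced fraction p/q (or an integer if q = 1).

E = (-11/2, 9)

1. E_x = -11/2  [EB · DC = 13/2 ∩ ED · BC = -531]
2. E_y = 9  [EB · DC = 13/2 ∩ ED · BC = -531]
   → E = (-11/2, 9)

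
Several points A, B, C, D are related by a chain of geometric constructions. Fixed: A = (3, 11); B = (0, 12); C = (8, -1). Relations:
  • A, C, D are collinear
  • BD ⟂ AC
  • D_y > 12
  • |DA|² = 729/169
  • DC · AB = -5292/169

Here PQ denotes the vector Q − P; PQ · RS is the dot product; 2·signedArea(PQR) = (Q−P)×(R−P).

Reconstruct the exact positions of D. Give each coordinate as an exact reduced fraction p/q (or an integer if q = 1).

D = (372/169, 2183/169)

1. D_x = 372/169  [A, C, D are collinear ∩ BD ⟂ AC]
2. D_y = 2183/169  [A, C, D are collinear ∩ BD ⟂ AC]
   → D = (372/169, 2183/169)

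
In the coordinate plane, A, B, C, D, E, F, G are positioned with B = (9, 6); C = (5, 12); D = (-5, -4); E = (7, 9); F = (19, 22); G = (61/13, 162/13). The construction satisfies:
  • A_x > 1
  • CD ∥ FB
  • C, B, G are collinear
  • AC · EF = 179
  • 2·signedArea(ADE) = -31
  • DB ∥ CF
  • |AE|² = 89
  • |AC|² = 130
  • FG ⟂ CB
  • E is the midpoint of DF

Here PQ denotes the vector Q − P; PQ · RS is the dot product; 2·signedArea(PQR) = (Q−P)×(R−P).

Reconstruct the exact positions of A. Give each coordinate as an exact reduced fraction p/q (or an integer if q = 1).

1. A_x = 2  [AC · EF = 179 ∩ 2·signedArea(ADE) = -31]
2. A_y = 1  [AC · EF = 179 ∩ 2·signedArea(ADE) = -31]
   → A = (2, 1)

A = (2, 1)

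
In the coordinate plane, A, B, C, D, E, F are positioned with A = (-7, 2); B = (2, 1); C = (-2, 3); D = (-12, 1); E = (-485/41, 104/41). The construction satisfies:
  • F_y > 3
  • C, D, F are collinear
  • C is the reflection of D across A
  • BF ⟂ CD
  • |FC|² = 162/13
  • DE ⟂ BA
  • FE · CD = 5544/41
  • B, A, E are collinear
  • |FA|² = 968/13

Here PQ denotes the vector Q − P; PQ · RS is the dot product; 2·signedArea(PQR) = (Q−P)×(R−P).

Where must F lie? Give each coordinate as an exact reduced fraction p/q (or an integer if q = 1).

1. F_x = 19/13  [C, D, F are collinear ∩ BF ⟂ CD]
2. F_y = 48/13  [C, D, F are collinear ∩ BF ⟂ CD]
   → F = (19/13, 48/13)

F = (19/13, 48/13)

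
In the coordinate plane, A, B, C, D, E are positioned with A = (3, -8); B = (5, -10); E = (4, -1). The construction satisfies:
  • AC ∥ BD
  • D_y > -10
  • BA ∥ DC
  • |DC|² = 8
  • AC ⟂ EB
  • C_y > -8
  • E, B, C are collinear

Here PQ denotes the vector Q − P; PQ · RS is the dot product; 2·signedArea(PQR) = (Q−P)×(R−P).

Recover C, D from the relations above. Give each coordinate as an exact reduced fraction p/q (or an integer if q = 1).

1. C_x = 195/41  [E, B, C are collinear ∩ AC ⟂ EB]
2. C_y = -320/41  [E, B, C are collinear ∩ AC ⟂ EB]
   → C = (195/41, -320/41)
3. D_x = 277/41  [BA ∥ DC ∩ AC ∥ BD]
4. D_y = -402/41  [BA ∥ DC ∩ AC ∥ BD]
   → D = (277/41, -402/41)

C = (195/41, -320/41)
D = (277/41, -402/41)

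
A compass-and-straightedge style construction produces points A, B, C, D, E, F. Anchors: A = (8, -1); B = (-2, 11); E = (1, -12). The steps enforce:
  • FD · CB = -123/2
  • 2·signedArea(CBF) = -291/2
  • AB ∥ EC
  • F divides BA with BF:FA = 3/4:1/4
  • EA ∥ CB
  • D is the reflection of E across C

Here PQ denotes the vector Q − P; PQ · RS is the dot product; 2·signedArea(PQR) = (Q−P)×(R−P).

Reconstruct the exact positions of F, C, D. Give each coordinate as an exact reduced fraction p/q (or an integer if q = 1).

C = (-9, 0)
D = (-19, 12)
F = (11/2, 2)

1. F_x = 11/2  [F divides BA with BF:FA = 3/4:1/4]
2. F_y = 2  [F divides BA with BF:FA = 3/4:1/4]
   → F = (11/2, 2)
3. C_x = -9  [EA ∥ CB ∩ AB ∥ EC]
4. C_y = 0  [EA ∥ CB ∩ AB ∥ EC]
   → C = (-9, 0)
5. D_x = -19  [D is the reflection of E across C]
6. D_y = 12  [D is the reflection of E across C]
   → D = (-19, 12)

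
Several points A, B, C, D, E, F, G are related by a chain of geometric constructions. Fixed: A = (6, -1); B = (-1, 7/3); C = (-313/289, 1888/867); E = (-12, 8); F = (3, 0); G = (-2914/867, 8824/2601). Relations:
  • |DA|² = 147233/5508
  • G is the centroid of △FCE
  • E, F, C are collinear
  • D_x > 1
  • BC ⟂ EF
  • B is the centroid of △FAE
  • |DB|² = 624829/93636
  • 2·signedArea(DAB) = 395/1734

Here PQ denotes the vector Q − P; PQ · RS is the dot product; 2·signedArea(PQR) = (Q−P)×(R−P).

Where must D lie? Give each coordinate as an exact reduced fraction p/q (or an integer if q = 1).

1. D_x = 1144/867  [line -10/3·x + -7·y + 22147/1734 = 0 ∩ |DB|² = 624829/93636]
2. D_y = 6223/5202  [line -10/3·x + -7·y + 22147/1734 = 0 ∩ |DB|² = 624829/93636]
   → D = (1144/867, 6223/5202)

D = (1144/867, 6223/5202)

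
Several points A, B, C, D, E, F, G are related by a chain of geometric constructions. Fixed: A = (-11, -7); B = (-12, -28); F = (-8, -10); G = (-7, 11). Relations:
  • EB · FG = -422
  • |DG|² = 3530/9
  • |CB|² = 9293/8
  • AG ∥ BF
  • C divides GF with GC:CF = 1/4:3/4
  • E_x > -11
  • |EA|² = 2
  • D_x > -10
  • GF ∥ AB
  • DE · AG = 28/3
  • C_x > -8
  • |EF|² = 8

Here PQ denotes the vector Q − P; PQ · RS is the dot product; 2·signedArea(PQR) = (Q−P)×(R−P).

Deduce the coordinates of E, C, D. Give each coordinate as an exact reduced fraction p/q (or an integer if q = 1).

1. E_x = -10  [line -1·x + -21·y + -178 = 0 ∩ |EA|² = 2]
2. E_y = -8  [line -1·x + -21·y + -178 = 0 ∩ |EA|² = 2]
   → E = (-10, -8)
3. C_x = -29/4  [C divides GF with GC:CF = 1/4:3/4]
4. C_y = 23/4  [C divides GF with GC:CF = 1/4:3/4]
   → C = (-29/4, 23/4)
5. D_x = -28/3  [line -4·x + -18·y + -580/3 = 0 ∩ |DG|² = 3530/9]
6. D_y = -26/3  [line -4·x + -18·y + -580/3 = 0 ∩ |DG|² = 3530/9]
   → D = (-28/3, -26/3)

C = (-29/4, 23/4)
D = (-28/3, -26/3)
E = (-10, -8)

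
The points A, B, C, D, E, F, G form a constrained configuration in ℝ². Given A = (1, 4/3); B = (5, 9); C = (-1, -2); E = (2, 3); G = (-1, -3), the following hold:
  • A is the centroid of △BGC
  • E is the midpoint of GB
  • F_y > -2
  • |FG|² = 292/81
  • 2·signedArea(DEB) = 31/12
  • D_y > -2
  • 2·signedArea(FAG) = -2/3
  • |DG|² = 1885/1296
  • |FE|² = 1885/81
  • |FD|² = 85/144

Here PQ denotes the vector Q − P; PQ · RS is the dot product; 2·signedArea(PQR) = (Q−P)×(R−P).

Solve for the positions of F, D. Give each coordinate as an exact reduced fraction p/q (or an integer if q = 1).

1. F_x = -1/3  [line 13/3·x + -2·y + -1 = 0 ∩ |FG|² = 292/81]
2. F_y = -11/9  [line 13/3·x + -2·y + -1 = 0 ∩ |FG|² = 292/81]
   → F = (-1/3, -11/9)
3. D_x = -5/6  [line -6·x + 3·y + 5/12 = 0 ∩ |DG|² = 1885/1296]
4. D_y = -65/36  [line -6·x + 3·y + 5/12 = 0 ∩ |DG|² = 1885/1296]
   → D = (-5/6, -65/36)

D = (-5/6, -65/36)
F = (-1/3, -11/9)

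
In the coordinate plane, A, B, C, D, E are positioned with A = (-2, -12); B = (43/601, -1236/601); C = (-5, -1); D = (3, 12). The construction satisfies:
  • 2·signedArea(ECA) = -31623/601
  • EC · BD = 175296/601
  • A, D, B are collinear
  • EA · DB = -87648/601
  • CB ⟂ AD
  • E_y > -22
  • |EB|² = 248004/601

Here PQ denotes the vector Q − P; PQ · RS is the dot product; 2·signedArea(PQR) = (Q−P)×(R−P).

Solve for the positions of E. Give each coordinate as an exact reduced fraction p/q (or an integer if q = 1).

E = (-2447/601, -13188/601)

1. E_x = -2447/601  [2·signedArea(ECA) = -31623/601 ∩ EA · DB = -87648/601]
2. E_y = -13188/601  [2·signedArea(ECA) = -31623/601 ∩ EA · DB = -87648/601]
   → E = (-2447/601, -13188/601)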